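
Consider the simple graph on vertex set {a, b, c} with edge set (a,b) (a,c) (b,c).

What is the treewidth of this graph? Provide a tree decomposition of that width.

Treewidth 2.
One optimal decomposition is:
Bags: B1 = {a, b, c}
Tree: (single bag)

A single bag containing all 3 vertices is trivially a valid decomposition of width 2. For the lower bound, the 3 vertices {a, b, c} are pairwise adjacent, and any tree decomposition puts a clique entirely inside one bag — forcing width ≥ 2. Combining the bounds, tw(G) = 2.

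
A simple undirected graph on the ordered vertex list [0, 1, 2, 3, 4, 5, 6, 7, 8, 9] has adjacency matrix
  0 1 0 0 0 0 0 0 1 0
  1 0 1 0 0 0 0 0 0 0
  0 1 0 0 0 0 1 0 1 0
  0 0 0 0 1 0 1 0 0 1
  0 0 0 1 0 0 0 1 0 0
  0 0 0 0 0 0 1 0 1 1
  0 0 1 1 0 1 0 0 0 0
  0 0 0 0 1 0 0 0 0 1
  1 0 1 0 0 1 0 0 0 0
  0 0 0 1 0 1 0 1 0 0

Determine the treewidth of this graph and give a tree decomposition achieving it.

The largest bag has 3 vertices, giving width 2; this decomposition certifies tw(G) ≤ 2. For the lower bound, G contains the cycle 0–1–2–8–0, so G is not a forest; only forests have treewidth ≤ 1, hence tw(G) ≥ 2. Therefore the treewidth is 2.

Treewidth 2.
One optimal decomposition is:
Bags: B1 = {0, 1, 8}  B2 = {1, 2, 8}  B3 = {2, 5, 8}  B4 = {2, 5, 6}  B5 = {5, 6, 9}  B6 = {3, 6, 9}  B7 = {3, 7, 9}  B8 = {3, 4, 7}
Tree: B1–B2, B2–B3, B3–B4, B4–B5, B5–B6, B6–B7, B7–B8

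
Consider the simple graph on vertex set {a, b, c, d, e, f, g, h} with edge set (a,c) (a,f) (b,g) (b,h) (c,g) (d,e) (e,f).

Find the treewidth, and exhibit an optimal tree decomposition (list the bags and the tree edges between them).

Every bag has size at most 2, so the width is 2 − 1 = 1 and tw(G) ≤ 1. Since G has at least one edge (e.g. d–e), it is not an edgeless graph, so tw(G) ≥ 1. Combining the bounds, tw(G) = 1.

Treewidth 1.
Bags: B1 = {d, e}  B2 = {e, f}  B3 = {a, f}  B4 = {a, c}  B5 = {c, g}  B6 = {b, g}  B7 = {b, h}
Tree: B1–B2, B2–B3, B3–B4, B4–B5, B5–B6, B6–B7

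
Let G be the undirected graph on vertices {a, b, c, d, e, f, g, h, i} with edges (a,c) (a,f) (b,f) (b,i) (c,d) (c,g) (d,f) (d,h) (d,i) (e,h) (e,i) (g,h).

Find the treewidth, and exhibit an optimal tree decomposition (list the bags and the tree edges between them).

Treewidth 3.
One optimal decomposition is:
Bags: B1 = {e, g, h, i}  B2 = {d, g, h, i}  B3 = {c, d, g, i}  B4 = {b, c, d, i}  B5 = {b, c, d, f}  B6 = {a, b, c, f}
Tree: B1–B2, B2–B3, B3–B4, B4–B5, B5–B6

Each bag holds 4 vertices, so the decomposition has width 3, which upper-bounds the treewidth. For the lower bound: the 4 vertex sets {e,g,h}, {i}, {d}, {a,b,c,f} are disjoint, each induces a connected subgraph, and every pair is joined by at least one edge of G. Contracting each set to a single vertex therefore yields K_{4} as a minor, and since treewidth is minor-monotone, tw(G) ≥ tw(K_{4}) = 3. The upper and lower bounds meet at 3, so that is the treewidth.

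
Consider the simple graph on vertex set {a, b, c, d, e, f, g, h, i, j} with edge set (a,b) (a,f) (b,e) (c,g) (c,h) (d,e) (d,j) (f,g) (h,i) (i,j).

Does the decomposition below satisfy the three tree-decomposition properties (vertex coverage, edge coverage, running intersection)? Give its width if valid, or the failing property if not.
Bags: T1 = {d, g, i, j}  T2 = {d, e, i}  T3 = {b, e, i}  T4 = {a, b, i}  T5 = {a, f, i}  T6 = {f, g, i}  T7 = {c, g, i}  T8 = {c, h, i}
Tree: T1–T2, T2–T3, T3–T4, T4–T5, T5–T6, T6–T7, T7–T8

No — bags containing vertex g are not connected in the tree.

A tree decomposition must satisfy three properties: every vertex lies in some bag; for every edge, both endpoints lie together in some bag; and for every vertex, the bags containing it form a connected subtree. Here bags containing vertex g are not connected in the tree, so the decomposition is invalid.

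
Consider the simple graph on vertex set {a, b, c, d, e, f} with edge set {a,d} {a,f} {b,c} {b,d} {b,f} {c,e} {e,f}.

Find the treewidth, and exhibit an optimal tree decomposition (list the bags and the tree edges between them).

Each bag holds 3 vertices, so the decomposition has width 2, which upper-bounds the treewidth. Since d–a–f–b–d is a cycle in G, G is not acyclic. Forests are exactly the graphs of treewidth ≤ 1, so tw(G) ≥ 2. Combining the bounds, tw(G) = 2.

Treewidth 2.
One such decomposition:
Bags: B1 = {a, b, d}  B2 = {a, b, f}  B3 = {b, c, f}  B4 = {c, e, f}
Tree: B1–B2, B2–B3, B3–B4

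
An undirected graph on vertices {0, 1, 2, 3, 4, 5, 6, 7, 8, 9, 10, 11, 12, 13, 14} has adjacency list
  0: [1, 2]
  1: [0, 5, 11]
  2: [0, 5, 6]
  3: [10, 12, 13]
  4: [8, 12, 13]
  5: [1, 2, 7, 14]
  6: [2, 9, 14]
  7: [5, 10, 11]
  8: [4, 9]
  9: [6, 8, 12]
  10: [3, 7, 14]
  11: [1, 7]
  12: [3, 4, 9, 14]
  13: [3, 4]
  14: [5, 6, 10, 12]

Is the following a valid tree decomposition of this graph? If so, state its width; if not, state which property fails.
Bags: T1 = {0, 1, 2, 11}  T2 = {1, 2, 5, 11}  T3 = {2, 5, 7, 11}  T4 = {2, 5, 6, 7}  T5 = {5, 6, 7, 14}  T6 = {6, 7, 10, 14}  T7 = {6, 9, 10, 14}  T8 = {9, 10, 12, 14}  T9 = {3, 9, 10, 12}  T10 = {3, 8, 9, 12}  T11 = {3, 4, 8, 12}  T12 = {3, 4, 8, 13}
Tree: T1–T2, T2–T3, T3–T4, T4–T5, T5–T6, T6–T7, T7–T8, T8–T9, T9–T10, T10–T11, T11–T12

Every vertex of G appears in some bag (union = {0, 1, 2, 3, 4, 5, 6, 7, 8, 9, 10, 11, 12, 13, 14}); every edge is covered by a bag; and for each vertex v the set of bags containing v is connected in the bag tree. The decomposition is therefore valid. The largest bag has 4 vertices, so the width is 3.

Yes; width 3.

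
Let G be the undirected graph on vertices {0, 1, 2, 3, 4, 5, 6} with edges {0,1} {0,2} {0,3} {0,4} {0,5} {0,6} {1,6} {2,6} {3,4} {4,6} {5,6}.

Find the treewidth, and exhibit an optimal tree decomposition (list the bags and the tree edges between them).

Treewidth 2.
One optimal decomposition is:
Bags: B1 = {0, 4, 6}  B2 = {0, 5, 6}  B3 = {0, 1, 6}  B4 = {0, 2, 6}  B5 = {0, 3, 4}
Tree: B1–B2, B1–B3, B3–B4, B1–B5

Every bag has size at most 3, so the width is 3 − 1 = 2 and tw(G) ≤ 2. On the other hand G contains the 3-clique {0, 3, 4}. A clique must lie in a single bag of any decomposition, so no decomposition can have width below 2. The upper and lower bounds meet at 2, so that is the treewidth.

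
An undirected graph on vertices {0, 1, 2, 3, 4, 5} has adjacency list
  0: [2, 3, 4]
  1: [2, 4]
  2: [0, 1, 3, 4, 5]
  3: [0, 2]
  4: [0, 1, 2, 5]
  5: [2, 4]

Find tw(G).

2

A width-2 tree decomposition is:
Bags: B1 = {0, 2, 4}  B2 = {2, 4, 5}  B3 = {1, 2, 4}  B4 = {0, 2, 3}
Tree: B1–B2, B1–B3, B1–B4
Each bag holds 3 vertices, so the decomposition has width 2, which upper-bounds the treewidth. On the other hand G contains the 3-clique {0, 2, 3}. A clique must lie in a single bag of any decomposition, so no decomposition can have width below 2. Therefore the treewidth is 2.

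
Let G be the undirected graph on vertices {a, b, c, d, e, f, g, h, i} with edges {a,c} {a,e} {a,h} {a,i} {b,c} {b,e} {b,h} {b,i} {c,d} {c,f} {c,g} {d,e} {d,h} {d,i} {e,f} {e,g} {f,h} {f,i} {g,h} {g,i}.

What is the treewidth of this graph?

4

A width-4 tree decomposition is:
Bags: B1 = {c, e, g, h, i}  B2 = {b, c, e, h, i}  B3 = {c, d, e, h, i}  B4 = {c, e, f, h, i}  B5 = {a, c, e, h, i}
Tree: B1–B2, B2–B3, B3–B4, B4–B5
The largest bag has 5 vertices, giving width 4; this decomposition certifies tw(G) ≤ 4. For the lower bound: the 5 vertex sets {g,i}, {b,e}, {c,d}, {h}, {f} are disjoint, each induces a connected subgraph, and every pair is joined by at least one edge of G. Contracting each set to a single vertex therefore yields K_{5} as a minor, and since treewidth is minor-monotone, tw(G) ≥ tw(K_{5}) = 4. Therefore the treewidth is 4.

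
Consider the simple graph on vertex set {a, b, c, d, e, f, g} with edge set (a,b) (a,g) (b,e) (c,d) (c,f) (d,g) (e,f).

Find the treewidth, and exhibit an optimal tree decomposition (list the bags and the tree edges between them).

Treewidth 2.
One such decomposition:
Bags: B1 = {a, b, e}  B2 = {a, e, g}  B3 = {d, e, g}  B4 = {c, d, e}  B5 = {c, e, f}
Tree: B1–B2, B2–B3, B3–B4, B4–B5

Every bag has size at most 3, so the width is 3 − 1 = 2 and tw(G) ≤ 2. For the lower bound, G contains the cycle e–b–a–g–d–c–f–e, so G is not a forest; only forests have treewidth ≤ 1, hence tw(G) ≥ 2. The upper and lower bounds meet at 2, so that is the treewidth.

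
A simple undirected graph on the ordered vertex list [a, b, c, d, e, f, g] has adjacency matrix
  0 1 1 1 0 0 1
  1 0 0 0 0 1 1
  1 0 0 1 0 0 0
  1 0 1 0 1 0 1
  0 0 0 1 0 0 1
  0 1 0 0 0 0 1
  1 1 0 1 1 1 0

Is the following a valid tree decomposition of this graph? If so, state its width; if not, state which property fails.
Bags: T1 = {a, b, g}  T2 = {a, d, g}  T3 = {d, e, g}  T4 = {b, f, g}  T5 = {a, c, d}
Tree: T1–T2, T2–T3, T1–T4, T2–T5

Vertex coverage: the bags together contain {a, b, c, d, e, f, g}, the full vertex set. Edge coverage: each edge of G has both endpoints in at least one bag. Running intersection: for every vertex, the bags containing it form a connected subtree. All three properties hold, so this is a valid tree decomposition of width max|bag| − 1 = 2, and hence tw(G) ≤ 2.

Yes; width 2.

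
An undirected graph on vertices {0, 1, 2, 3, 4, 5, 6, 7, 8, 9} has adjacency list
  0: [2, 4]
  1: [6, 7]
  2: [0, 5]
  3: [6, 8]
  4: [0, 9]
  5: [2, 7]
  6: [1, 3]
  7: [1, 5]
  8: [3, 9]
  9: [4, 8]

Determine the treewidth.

A width-2 tree decomposition is:
Bags: B1 = {0, 2, 4}  B2 = {2, 4, 9}  B3 = {2, 8, 9}  B4 = {2, 3, 8}  B5 = {2, 3, 6}  B6 = {1, 2, 6}  B7 = {1, 2, 7}  B8 = {2, 5, 7}
Tree: B1–B2, B2–B3, B3–B4, B4–B5, B5–B6, B6–B7, B7–B8
The largest bag has 3 vertices, giving width 2; this decomposition certifies tw(G) ≤ 2. The edges 2–0–4–9–8–3–6–1–7–5–2 form a cycle, so G is not a tree and its treewidth is at least 2. Therefore the treewidth is 2.

2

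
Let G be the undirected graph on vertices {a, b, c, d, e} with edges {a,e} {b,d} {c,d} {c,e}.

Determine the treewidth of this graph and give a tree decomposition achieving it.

Each bag holds 2 vertices, so the decomposition has width 1, which upper-bounds the treewidth. Any graph with an edge has treewidth ≥ 1, and G has the edge a–e. The upper and lower bounds meet at 1, so that is the treewidth.

Treewidth 1.
One such decomposition:
Bags: B1 = {a, e}  B2 = {c, e}  B3 = {c, d}  B4 = {b, d}
Tree: B1–B2, B2–B3, B3–B4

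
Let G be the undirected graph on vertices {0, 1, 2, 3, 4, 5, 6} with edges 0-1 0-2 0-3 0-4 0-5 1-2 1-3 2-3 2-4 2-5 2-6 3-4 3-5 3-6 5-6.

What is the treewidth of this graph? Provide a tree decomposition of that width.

Every bag has size at most 4, so the width is 4 − 1 = 3 and tw(G) ≤ 3. On the other hand G contains the 4-clique {0, 1, 2, 3}. A clique must lie in a single bag of any decomposition, so no decomposition can have width below 3. The upper and lower bounds meet at 3, so that is the treewidth.

Treewidth 3.
One optimal decomposition is:
Bags: B1 = {0, 2, 3, 5}  B2 = {0, 1, 2, 3}  B3 = {2, 3, 5, 6}  B4 = {0, 2, 3, 4}
Tree: B1–B2, B1–B3, B2–B4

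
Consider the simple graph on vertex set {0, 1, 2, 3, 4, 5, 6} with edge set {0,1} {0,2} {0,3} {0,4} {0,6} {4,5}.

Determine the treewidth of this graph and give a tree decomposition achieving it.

The largest bag has 2 vertices, giving width 1; this decomposition certifies tw(G) ≤ 1. G has an edge, so its treewidth is at least 1. Hence tw(G) = 1 exactly.

Treewidth 1.
One such decomposition:
Bags: B1 = {0, 4}  B2 = {0, 3}  B3 = {0, 6}  B4 = {4, 5}  B5 = {0, 1}  B6 = {0, 2}
Tree: B1–B2, B1–B3, B1–B4, B3–B5, B1–B6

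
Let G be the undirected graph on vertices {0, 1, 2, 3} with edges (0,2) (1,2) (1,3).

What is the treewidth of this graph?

1

A width-1 tree decomposition is:
Bags: B1 = {0, 2}  B2 = {1, 2}  B3 = {1, 3}
Tree: B1–B2, B2–B3
Each bag holds 2 vertices, so the decomposition has width 1, which upper-bounds the treewidth. Since G has at least one edge (e.g. 0–2), it is not an edgeless graph, so tw(G) ≥ 1. The upper and lower bounds meet at 1, so that is the treewidth.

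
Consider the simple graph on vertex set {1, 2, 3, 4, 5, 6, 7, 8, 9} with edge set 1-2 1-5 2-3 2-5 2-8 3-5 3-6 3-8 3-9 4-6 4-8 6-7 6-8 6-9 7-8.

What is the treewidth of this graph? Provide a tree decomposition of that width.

Every bag has size at most 3, so the width is 3 − 1 = 2 and tw(G) ≤ 2. On the other hand G contains the 3-clique {1, 2, 5}. A clique must lie in a single bag of any decomposition, so no decomposition can have width below 2. Combining the bounds, tw(G) = 2.

Treewidth 2.
One such decomposition:
Bags: B1 = {3, 6, 9}  B2 = {3, 6, 8}  B3 = {2, 3, 8}  B4 = {6, 7, 8}  B5 = {2, 3, 5}  B6 = {1, 2, 5}  B7 = {4, 6, 8}
Tree: B1–B2, B2–B3, B2–B4, B3–B5, B5–B6, B2–B7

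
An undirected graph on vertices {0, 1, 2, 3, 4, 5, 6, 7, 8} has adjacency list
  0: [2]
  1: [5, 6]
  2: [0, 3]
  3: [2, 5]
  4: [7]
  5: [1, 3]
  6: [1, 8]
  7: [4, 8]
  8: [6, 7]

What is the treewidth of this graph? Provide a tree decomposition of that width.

Every bag has size at most 2, so the width is 2 − 1 = 1 and tw(G) ≤ 1. Since G has at least one edge (e.g. 4–7), it is not an edgeless graph, so tw(G) ≥ 1. Combining the bounds, tw(G) = 1.

Treewidth 1.
One such decomposition:
Bags: B1 = {4, 7}  B2 = {7, 8}  B3 = {6, 8}  B4 = {1, 6}  B5 = {1, 5}  B6 = {3, 5}  B7 = {2, 3}  B8 = {0, 2}
Tree: B1–B2, B2–B3, B3–B4, B4–B5, B5–B6, B6–B7, B7–B8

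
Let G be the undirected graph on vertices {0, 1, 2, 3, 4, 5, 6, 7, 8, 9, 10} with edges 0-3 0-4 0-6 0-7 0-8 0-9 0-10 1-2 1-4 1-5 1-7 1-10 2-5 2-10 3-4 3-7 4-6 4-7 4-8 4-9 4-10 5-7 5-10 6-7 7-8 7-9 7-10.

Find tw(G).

A width-3 tree decomposition is:
Bags: B1 = {0, 4, 7, 10}  B2 = {1, 4, 7, 10}  B3 = {0, 3, 4, 7}  B4 = {0, 4, 7, 8}  B5 = {1, 5, 7, 10}  B6 = {0, 4, 7, 9}  B7 = {0, 4, 6, 7}  B8 = {1, 2, 5, 10}
Tree: B1–B2, B1–B3, B3–B4, B2–B5, B1–B6, B3–B7, B5–B8
Every bag has size at most 4, so the width is 4 − 1 = 3 and tw(G) ≤ 3. Conversely, {1, 2, 5, 10} is a clique of size 4, and the vertices of any clique must share a bag in every tree decomposition; so some bag has ≥ 4 vertices and tw(G) ≥ 3. Therefore the treewidth is 3.

3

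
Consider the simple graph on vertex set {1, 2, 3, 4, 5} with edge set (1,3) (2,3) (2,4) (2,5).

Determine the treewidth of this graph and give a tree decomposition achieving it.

Treewidth 1.
One optimal decomposition is:
Bags: B1 = {2, 5}  B2 = {2, 3}  B3 = {1, 3}  B4 = {2, 4}
Tree: B1–B2, B2–B3, B1–B4

Each bag holds 2 vertices, so the decomposition has width 1, which upper-bounds the treewidth. G has an edge, so its treewidth is at least 1. Combining the bounds, tw(G) = 1.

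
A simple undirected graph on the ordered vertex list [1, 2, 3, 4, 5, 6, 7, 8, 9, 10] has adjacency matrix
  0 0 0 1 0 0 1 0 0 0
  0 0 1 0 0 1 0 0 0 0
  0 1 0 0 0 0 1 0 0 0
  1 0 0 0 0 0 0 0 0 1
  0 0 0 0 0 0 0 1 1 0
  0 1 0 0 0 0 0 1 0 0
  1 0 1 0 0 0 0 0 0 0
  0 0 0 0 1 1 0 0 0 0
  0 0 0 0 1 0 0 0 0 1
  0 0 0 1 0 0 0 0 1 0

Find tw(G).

2

A width-2 tree decomposition is:
Bags: B1 = {4, 9, 10}  B2 = {4, 5, 9}  B3 = {4, 5, 8}  B4 = {4, 6, 8}  B5 = {2, 4, 6}  B6 = {2, 3, 4}  B7 = {3, 4, 7}  B8 = {1, 4, 7}
Tree: B1–B2, B2–B3, B3–B4, B4–B5, B5–B6, B6–B7, B7–B8
The largest bag has 3 vertices, giving width 2; this decomposition certifies tw(G) ≤ 2. For the lower bound, G contains the cycle 4–10–9–5–8–6–2–3–7–1–4, so G is not a forest; only forests have treewidth ≤ 1, hence tw(G) ≥ 2. Therefore the treewidth is 2.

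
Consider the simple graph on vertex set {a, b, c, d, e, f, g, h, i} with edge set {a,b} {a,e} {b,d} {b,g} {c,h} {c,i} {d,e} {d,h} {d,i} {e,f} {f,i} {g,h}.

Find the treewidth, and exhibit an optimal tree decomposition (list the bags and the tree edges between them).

Treewidth 3.
Bags: B1 = {a, e, f, i}  B2 = {a, d, e, i}  B3 = {a, b, d, i}  B4 = {b, c, d, i}  B5 = {b, c, d, h}  B6 = {b, c, g, h}
Tree: B1–B2, B2–B3, B3–B4, B4–B5, B5–B6

The largest bag has 4 vertices, giving width 3; this decomposition certifies tw(G) ≤ 3. For the lower bound: the 4 vertex sets {a,e,f}, {i}, {d}, {b,c,g,h} are disjoint, each induces a connected subgraph, and every pair is joined by at least one edge of G. Contracting each set to a single vertex therefore yields K_{4} as a minor, and since treewidth is minor-monotone, tw(G) ≥ tw(K_{4}) = 3. Therefore the treewidth is 3.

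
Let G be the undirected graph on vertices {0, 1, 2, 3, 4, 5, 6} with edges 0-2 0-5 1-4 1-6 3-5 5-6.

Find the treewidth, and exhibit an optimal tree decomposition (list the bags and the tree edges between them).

Treewidth 1.
One such decomposition:
Bags: B1 = {0, 5}  B2 = {5, 6}  B3 = {3, 5}  B4 = {0, 2}  B5 = {1, 6}  B6 = {1, 4}
Tree: B1–B2, B1–B3, B1–B4, B2–B5, B5–B6

Every bag has size at most 2, so the width is 2 − 1 = 1 and tw(G) ≤ 1. G has an edge, so its treewidth is at least 1. Hence tw(G) = 1 exactly.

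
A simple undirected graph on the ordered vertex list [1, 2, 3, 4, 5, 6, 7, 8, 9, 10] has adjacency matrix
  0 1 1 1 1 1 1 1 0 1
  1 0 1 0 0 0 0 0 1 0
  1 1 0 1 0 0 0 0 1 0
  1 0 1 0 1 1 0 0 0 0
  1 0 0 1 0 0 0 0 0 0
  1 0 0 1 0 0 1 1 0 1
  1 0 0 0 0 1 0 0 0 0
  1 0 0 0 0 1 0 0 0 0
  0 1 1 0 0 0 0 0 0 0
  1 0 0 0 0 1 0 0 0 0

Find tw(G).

2

A width-2 tree decomposition is:
Bags: B1 = {1, 3, 4}  B2 = {1, 4, 6}  B3 = {1, 2, 3}  B4 = {2, 3, 9}  B5 = {1, 6, 8}  B6 = {1, 6, 10}  B7 = {1, 6, 7}  B8 = {1, 4, 5}
Tree: B1–B2, B1–B3, B3–B4, B2–B5, B2–B6, B2–B7, B1–B8
Each bag holds 3 vertices, so the decomposition has width 2, which upper-bounds the treewidth. For the lower bound, the 3 vertices {1, 2, 3} are pairwise adjacent, and any tree decomposition puts a clique entirely inside one bag — forcing width ≥ 2. Hence tw(G) = 2 exactly.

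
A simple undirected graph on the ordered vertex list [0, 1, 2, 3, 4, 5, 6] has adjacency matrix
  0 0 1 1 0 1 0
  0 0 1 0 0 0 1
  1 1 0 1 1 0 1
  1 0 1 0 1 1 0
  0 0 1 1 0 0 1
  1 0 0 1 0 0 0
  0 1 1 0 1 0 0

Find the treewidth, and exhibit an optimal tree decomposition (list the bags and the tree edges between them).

Each bag holds 3 vertices, so the decomposition has width 2, which upper-bounds the treewidth. Conversely, {1, 2, 6} is a clique of size 3, and the vertices of any clique must share a bag in every tree decomposition; so some bag has ≥ 3 vertices and tw(G) ≥ 2. The upper and lower bounds meet at 2, so that is the treewidth.

Treewidth 2.
Bags: B1 = {0, 2, 3}  B2 = {0, 3, 5}  B3 = {2, 3, 4}  B4 = {2, 4, 6}  B5 = {1, 2, 6}
Tree: B1–B2, B1–B3, B3–B4, B4–B5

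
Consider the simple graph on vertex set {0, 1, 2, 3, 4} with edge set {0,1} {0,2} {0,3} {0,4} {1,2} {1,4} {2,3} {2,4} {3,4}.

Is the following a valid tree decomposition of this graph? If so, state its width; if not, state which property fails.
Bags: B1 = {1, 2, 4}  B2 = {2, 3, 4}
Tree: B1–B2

A tree decomposition must satisfy three properties: every vertex lies in some bag; for every edge, both endpoints lie together in some bag; and for every vertex, the bags containing it form a connected subtree. Here vertex 0 appears in no bag, so the decomposition is invalid.

No — vertex 0 appears in no bag.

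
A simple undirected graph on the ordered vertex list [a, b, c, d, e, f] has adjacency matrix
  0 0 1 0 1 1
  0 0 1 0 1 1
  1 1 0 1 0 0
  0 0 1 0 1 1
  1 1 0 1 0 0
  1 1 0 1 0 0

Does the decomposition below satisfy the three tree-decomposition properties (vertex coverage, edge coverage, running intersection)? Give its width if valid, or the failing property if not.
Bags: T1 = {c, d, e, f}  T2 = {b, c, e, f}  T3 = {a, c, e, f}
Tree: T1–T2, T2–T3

Vertex coverage: the bags together contain {a, b, c, d, e, f}, the full vertex set. Edge coverage: each edge of G has both endpoints in at least one bag. Running intersection: for every vertex, the bags containing it form a connected subtree. All three properties hold, so this is a valid tree decomposition of width max|bag| − 1 = 3, and hence tw(G) ≤ 3.

Yes; width 3.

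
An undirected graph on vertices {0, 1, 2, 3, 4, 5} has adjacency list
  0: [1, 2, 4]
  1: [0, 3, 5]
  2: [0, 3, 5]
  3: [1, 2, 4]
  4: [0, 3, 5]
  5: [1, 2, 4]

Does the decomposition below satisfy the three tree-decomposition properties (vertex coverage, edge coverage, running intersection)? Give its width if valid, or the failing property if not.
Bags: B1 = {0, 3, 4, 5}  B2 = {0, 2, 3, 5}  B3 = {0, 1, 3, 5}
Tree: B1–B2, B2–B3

Vertex coverage: the bags together contain {0, 1, 2, 3, 4, 5}, the full vertex set. Edge coverage: each edge of G has both endpoints in at least one bag. Running intersection: for every vertex, the bags containing it form a connected subtree. All three properties hold, so this is a valid tree decomposition of width max|bag| − 1 = 3, and hence tw(G) ≤ 3.

Yes; width 3.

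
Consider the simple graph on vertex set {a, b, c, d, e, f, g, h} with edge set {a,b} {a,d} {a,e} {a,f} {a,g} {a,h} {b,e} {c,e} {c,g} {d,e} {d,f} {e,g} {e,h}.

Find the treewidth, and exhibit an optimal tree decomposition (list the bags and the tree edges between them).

Treewidth 2.
One such decomposition:
Bags: B1 = {a, b, e}  B2 = {a, d, e}  B3 = {a, e, g}  B4 = {a, d, f}  B5 = {a, e, h}  B6 = {c, e, g}
Tree: B1–B2, B2–B3, B2–B4, B1–B5, B3–B6

Every bag has size at most 3, so the width is 3 − 1 = 2 and tw(G) ≤ 2. For the lower bound, the 3 vertices {c, e, g} are pairwise adjacent, and any tree decomposition puts a clique entirely inside one bag — forcing width ≥ 2. The upper and lower bounds meet at 2, so that is the treewidth.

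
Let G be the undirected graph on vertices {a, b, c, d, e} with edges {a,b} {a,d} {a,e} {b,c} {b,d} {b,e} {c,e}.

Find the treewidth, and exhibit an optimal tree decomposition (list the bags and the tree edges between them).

Each bag holds 3 vertices, so the decomposition has width 2, which upper-bounds the treewidth. On the other hand G contains the 3-clique {a, b, d}. A clique must lie in a single bag of any decomposition, so no decomposition can have width below 2. Hence tw(G) = 2 exactly.

Treewidth 2.
Bags: B1 = {a, b, d}  B2 = {a, b, e}  B3 = {b, c, e}
Tree: B1–B2, B2–B3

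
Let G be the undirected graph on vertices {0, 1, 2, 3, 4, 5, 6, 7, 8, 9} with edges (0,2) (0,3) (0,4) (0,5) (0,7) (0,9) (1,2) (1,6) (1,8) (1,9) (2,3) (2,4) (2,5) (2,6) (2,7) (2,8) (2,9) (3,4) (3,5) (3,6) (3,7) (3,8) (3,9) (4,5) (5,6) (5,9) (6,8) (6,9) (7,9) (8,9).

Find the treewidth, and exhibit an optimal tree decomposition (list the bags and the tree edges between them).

Treewidth 4.
Bags: B1 = {0, 2, 3, 7, 9}  B2 = {0, 2, 3, 5, 9}  B3 = {2, 3, 5, 6, 9}  B4 = {2, 3, 6, 8, 9}  B5 = {0, 2, 3, 4, 5}  B6 = {1, 2, 6, 8, 9}
Tree: B1–B2, B2–B3, B3–B4, B2–B5, B4–B6

The largest bag has 5 vertices, giving width 4; this decomposition certifies tw(G) ≤ 4. Conversely, {1, 2, 6, 8, 9} is a clique of size 5, and the vertices of any clique must share a bag in every tree decomposition; so some bag has ≥ 5 vertices and tw(G) ≥ 4. Hence tw(G) = 4 exactly.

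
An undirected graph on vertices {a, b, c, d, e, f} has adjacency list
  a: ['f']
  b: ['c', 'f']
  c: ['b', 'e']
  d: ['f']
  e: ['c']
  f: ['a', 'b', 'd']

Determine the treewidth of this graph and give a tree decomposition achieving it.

Treewidth 1.
Bags: B1 = {a, f}  B2 = {b, f}  B3 = {d, f}  B4 = {b, c}  B5 = {c, e}
Tree: B1–B2, B1–B3, B2–B4, B4–B5

Every bag has size at most 2, so the width is 2 − 1 = 1 and tw(G) ≤ 1. Any graph with an edge has treewidth ≥ 1, and G has the edge a–f. Combining the bounds, tw(G) = 1.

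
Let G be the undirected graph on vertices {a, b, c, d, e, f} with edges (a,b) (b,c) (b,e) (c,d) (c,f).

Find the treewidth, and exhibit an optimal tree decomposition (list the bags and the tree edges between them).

Every bag has size at most 2, so the width is 2 − 1 = 1 and tw(G) ≤ 1. Since G has at least one edge (e.g. b–e), it is not an edgeless graph, so tw(G) ≥ 1. Hence tw(G) = 1 exactly.

Treewidth 1.
One such decomposition:
Bags: B1 = {b, e}  B2 = {b, c}  B3 = {c, f}  B4 = {a, b}  B5 = {c, d}
Tree: B1–B2, B2–B3, B1–B4, B3–B5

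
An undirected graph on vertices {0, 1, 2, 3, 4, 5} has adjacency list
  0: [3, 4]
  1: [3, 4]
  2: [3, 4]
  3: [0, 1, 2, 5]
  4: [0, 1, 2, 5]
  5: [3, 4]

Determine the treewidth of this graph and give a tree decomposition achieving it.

Treewidth 2.
One such decomposition:
Bags: B1 = {0, 3, 4}  B2 = {1, 3, 4}  B3 = {2, 3, 4}  B4 = {3, 4, 5}
Tree: B1–B2, B2–B3, B3–B4

The largest bag has 3 vertices, giving width 2; this decomposition certifies tw(G) ≤ 2. For the lower bound, G contains the cycle 3–0–4–1–3, so G is not a forest; only forests have treewidth ≤ 1, hence tw(G) ≥ 2. Therefore the treewidth is 2.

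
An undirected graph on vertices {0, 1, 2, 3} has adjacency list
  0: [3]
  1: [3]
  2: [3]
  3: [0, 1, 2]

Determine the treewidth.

A width-1 tree decomposition is:
Bags: B1 = {0, 3}  B2 = {1, 3}  B3 = {2, 3}
Tree: B1–B2, B1–B3
The largest bag has 2 vertices, giving width 1; this decomposition certifies tw(G) ≤ 1. Any graph with an edge has treewidth ≥ 1, and G has the edge 0–3. Therefore the treewidth is 1.

1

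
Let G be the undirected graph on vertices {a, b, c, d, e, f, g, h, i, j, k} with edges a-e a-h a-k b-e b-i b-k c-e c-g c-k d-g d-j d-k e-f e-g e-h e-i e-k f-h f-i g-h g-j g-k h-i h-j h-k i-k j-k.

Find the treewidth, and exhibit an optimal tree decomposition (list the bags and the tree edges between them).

Each bag holds 4 vertices, so the decomposition has width 3, which upper-bounds the treewidth. Conversely, {e, f, h, i} is a clique of size 4, and the vertices of any clique must share a bag in every tree decomposition; so some bag has ≥ 4 vertices and tw(G) ≥ 3. Combining the bounds, tw(G) = 3.

Treewidth 3.
One optimal decomposition is:
Bags: B1 = {c, e, g, k}  B2 = {e, g, h, k}  B3 = {e, h, i, k}  B4 = {b, e, i, k}  B5 = {a, e, h, k}  B6 = {g, h, j, k}  B7 = {e, f, h, i}  B8 = {d, g, j, k}
Tree: B1–B2, B2–B3, B3–B4, B3–B5, B2–B6, B3–B7, B6–B8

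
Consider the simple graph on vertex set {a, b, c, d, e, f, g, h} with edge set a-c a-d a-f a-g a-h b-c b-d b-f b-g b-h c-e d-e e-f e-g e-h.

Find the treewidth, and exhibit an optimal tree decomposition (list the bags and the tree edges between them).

The largest bag has 4 vertices, giving width 3; this decomposition certifies tw(G) ≤ 3. For the lower bound: the 4 vertex sets {b,h}, {c,e}, {a}, {f} are disjoint, each induces a connected subgraph, and every pair is joined by at least one edge of G. Contracting each set to a single vertex therefore yields K_{4} as a minor, and since treewidth is minor-monotone, tw(G) ≥ tw(K_{4}) = 3. Therefore the treewidth is 3.

Treewidth 3.
One optimal decomposition is:
Bags: B1 = {a, b, e, h}  B2 = {a, b, c, e}  B3 = {a, b, e, f}  B4 = {a, b, d, e}  B5 = {a, b, e, g}
Tree: B1–B2, B2–B3, B3–B4, B4–B5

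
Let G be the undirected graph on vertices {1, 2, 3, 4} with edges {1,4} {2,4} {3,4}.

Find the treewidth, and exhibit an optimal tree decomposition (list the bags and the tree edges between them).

Treewidth 1.
One optimal decomposition is:
Bags: B1 = {1, 4}  B2 = {2, 4}  B3 = {3, 4}
Tree: B1–B2, B2–B3

Each bag holds 2 vertices, so the decomposition has width 1, which upper-bounds the treewidth. Any graph with an edge has treewidth ≥ 1, and G has the edge 4–1. Therefore the treewidth is 1.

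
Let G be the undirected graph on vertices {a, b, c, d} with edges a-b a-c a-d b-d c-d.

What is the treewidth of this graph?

2

A width-2 tree decomposition is:
Bags: B1 = {a, c, d}  B2 = {a, b, d}
Tree: B1–B2
Every bag has size at most 3, so the width is 3 − 1 = 2 and tw(G) ≤ 2. For the lower bound, the 3 vertices {a, c, d} are pairwise adjacent, and any tree decomposition puts a clique entirely inside one bag — forcing width ≥ 2. The upper and lower bounds meet at 2, so that is the treewidth.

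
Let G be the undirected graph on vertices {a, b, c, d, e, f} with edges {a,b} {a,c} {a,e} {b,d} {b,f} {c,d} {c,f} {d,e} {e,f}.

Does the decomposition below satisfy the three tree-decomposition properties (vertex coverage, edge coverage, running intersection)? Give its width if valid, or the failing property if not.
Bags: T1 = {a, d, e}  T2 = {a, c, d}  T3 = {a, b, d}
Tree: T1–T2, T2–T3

No — vertex f appears in no bag.

A tree decomposition must satisfy three properties: every vertex lies in some bag; for every edge, both endpoints lie together in some bag; and for every vertex, the bags containing it form a connected subtree. Here vertex f appears in no bag, so the decomposition is invalid.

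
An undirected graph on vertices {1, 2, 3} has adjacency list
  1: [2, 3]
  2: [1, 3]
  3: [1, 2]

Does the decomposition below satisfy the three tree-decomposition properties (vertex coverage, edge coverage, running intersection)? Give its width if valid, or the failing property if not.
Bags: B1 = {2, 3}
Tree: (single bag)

A tree decomposition must satisfy three properties: every vertex lies in some bag; for every edge, both endpoints lie together in some bag; and for every vertex, the bags containing it form a connected subtree. Here vertex 1 appears in no bag, so the decomposition is invalid.

No — vertex 1 appears in no bag.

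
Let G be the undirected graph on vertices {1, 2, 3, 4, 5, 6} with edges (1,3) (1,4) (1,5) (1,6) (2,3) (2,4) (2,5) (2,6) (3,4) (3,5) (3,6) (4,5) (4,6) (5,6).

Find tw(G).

4

A width-4 tree decomposition is:
Bags: B1 = {1, 3, 4, 5, 6}  B2 = {2, 3, 4, 5, 6}
Tree: B1–B2
Every bag has size at most 5, so the width is 5 − 1 = 4 and tw(G) ≤ 4. Conversely, {1, 3, 4, 5, 6} is a clique of size 5, and the vertices of any clique must share a bag in every tree decomposition; so some bag has ≥ 5 vertices and tw(G) ≥ 4. Hence tw(G) = 4 exactly.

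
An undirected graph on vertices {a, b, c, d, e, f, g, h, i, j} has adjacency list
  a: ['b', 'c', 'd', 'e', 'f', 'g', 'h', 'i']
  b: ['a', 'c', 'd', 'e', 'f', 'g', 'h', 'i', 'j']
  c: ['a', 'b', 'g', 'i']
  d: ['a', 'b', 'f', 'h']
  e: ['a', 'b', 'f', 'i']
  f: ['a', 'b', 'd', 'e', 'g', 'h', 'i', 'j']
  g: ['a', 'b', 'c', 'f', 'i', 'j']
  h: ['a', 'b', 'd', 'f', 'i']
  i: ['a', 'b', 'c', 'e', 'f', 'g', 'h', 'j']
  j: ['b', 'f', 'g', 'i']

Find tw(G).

A width-4 tree decomposition is:
Bags: B1 = {a, b, d, f, h}  B2 = {a, b, f, h, i}  B3 = {a, b, e, f, i}  B4 = {a, b, f, g, i}  B5 = {a, b, c, g, i}  B6 = {b, f, g, i, j}
Tree: B1–B2, B2–B3, B3–B4, B4–B5, B4–B6
The largest bag has 5 vertices, giving width 4; this decomposition certifies tw(G) ≤ 4. Conversely, {a, b, c, g, i} is a clique of size 5, and the vertices of any clique must share a bag in every tree decomposition; so some bag has ≥ 5 vertices and tw(G) ≥ 4. Hence tw(G) = 4 exactly.

4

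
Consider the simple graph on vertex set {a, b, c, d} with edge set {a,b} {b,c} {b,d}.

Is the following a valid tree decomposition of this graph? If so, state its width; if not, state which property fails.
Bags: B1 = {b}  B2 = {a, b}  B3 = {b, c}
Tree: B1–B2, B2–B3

No — vertex d appears in no bag.

A tree decomposition must satisfy three properties: every vertex lies in some bag; for every edge, both endpoints lie together in some bag; and for every vertex, the bags containing it form a connected subtree. Here vertex d appears in no bag, so the decomposition is invalid.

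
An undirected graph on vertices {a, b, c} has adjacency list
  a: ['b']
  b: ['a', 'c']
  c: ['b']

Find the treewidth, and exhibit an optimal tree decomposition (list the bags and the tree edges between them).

Treewidth 1.
Bags: B1 = {b, c}  B2 = {a, b}
Tree: B1–B2

Every bag has size at most 2, so the width is 2 − 1 = 1 and tw(G) ≤ 1. Any graph with an edge has treewidth ≥ 1, and G has the edge b–c. The upper and lower bounds meet at 1, so that is the treewidth.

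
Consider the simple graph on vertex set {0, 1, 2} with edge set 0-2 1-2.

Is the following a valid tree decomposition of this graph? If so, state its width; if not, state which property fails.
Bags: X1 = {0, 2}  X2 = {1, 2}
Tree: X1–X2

Yes; width 1.

Checking the three conditions: (i) the bags cover all of {0, 1, 2}; (ii) for each edge, some bag contains both endpoints; (iii) the bags containing any fixed vertex form a subtree. All hold, so the decomposition is valid with width 2 − 1 = 1.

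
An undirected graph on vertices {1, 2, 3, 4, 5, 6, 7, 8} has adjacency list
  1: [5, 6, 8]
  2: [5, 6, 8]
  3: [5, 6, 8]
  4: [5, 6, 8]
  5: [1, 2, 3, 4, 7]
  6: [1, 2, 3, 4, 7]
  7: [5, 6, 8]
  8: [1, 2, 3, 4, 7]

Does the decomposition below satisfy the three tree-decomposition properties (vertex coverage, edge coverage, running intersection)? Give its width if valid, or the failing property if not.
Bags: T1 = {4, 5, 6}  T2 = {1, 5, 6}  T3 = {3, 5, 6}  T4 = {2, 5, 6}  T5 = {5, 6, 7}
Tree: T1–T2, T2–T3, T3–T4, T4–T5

No — vertex 8 appears in no bag.

A tree decomposition must satisfy three properties: every vertex lies in some bag; for every edge, both endpoints lie together in some bag; and for every vertex, the bags containing it form a connected subtree. Here vertex 8 appears in no bag, so the decomposition is invalid.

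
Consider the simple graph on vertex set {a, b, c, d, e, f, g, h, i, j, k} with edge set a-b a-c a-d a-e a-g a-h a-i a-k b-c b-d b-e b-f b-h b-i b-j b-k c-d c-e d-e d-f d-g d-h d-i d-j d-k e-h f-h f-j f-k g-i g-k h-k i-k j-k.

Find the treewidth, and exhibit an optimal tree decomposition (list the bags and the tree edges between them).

Treewidth 4.
One such decomposition:
Bags: B1 = {a, b, d, h, k}  B2 = {a, b, d, e, h}  B3 = {b, d, f, h, k}  B4 = {b, d, f, j, k}  B5 = {a, b, d, i, k}  B6 = {a, d, g, i, k}  B7 = {a, b, c, d, e}
Tree: B1–B2, B1–B3, B3–B4, B1–B5, B5–B6, B2–B7

Every bag has size at most 5, so the width is 5 − 1 = 4 and tw(G) ≤ 4. On the other hand G contains the 5-clique {a, d, g, i, k}. A clique must lie in a single bag of any decomposition, so no decomposition can have width below 4. The upper and lower bounds meet at 4, so that is the treewidth.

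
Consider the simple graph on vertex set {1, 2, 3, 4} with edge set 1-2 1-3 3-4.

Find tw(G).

A width-1 tree decomposition is:
Bags: B1 = {1, 3}  B2 = {1, 2}  B3 = {3, 4}
Tree: B1–B2, B1–B3
The largest bag has 2 vertices, giving width 1; this decomposition certifies tw(G) ≤ 1. Since G has at least one edge (e.g. 1–3), it is not an edgeless graph, so tw(G) ≥ 1. Therefore the treewidth is 1.

1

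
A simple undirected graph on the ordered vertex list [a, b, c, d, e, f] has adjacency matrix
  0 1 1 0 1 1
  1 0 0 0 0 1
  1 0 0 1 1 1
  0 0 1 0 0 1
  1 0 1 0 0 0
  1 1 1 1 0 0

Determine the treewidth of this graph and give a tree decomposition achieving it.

The largest bag has 3 vertices, giving width 2; this decomposition certifies tw(G) ≤ 2. For the lower bound, the 3 vertices {a, c, e} are pairwise adjacent, and any tree decomposition puts a clique entirely inside one bag — forcing width ≥ 2. Combining the bounds, tw(G) = 2.

Treewidth 2.
One such decomposition:
Bags: B1 = {c, d, f}  B2 = {a, c, f}  B3 = {a, c, e}  B4 = {a, b, f}
Tree: B1–B2, B2–B3, B2–B4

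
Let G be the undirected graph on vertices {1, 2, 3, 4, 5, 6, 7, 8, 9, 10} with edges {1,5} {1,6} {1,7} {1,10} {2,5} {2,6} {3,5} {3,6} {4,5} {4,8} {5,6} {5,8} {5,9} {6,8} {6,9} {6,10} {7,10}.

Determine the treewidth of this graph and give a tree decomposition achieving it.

Each bag holds 3 vertices, so the decomposition has width 2, which upper-bounds the treewidth. Conversely, {1, 6, 10} is a clique of size 3, and the vertices of any clique must share a bag in every tree decomposition; so some bag has ≥ 3 vertices and tw(G) ≥ 2. Therefore the treewidth is 2.

Treewidth 2.
One optimal decomposition is:
Bags: B1 = {3, 5, 6}  B2 = {5, 6, 8}  B3 = {2, 5, 6}  B4 = {1, 5, 6}  B5 = {1, 6, 10}  B6 = {5, 6, 9}  B7 = {4, 5, 8}  B8 = {1, 7, 10}
Tree: B1–B2, B1–B3, B1–B4, B4–B5, B2–B6, B2–B7, B5–B8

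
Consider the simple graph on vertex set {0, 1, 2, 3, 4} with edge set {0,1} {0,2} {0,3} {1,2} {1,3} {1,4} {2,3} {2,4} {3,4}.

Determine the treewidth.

A width-3 tree decomposition is:
Bags: B1 = {0, 1, 2, 3}  B2 = {1, 2, 3, 4}
Tree: B1–B2
Every bag has size at most 4, so the width is 4 − 1 = 3 and tw(G) ≤ 3. Conversely, {0, 1, 2, 3} is a clique of size 4, and the vertices of any clique must share a bag in every tree decomposition; so some bag has ≥ 4 vertices and tw(G) ≥ 3. The upper and lower bounds meet at 3, so that is the treewidth.

3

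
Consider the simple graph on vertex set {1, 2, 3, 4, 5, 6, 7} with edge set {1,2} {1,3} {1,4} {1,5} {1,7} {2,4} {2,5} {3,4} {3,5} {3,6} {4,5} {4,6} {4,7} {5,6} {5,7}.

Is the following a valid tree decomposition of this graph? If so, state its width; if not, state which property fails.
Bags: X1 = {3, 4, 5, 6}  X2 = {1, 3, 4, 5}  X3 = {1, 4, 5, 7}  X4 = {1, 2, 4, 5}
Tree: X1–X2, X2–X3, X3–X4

Yes; width 3.

Vertex coverage: the bags together contain {1, 2, 3, 4, 5, 6, 7}, the full vertex set. Edge coverage: each edge of G has both endpoints in at least one bag. Running intersection: for every vertex, the bags containing it form a connected subtree. All three properties hold, so this is a valid tree decomposition of width max|bag| − 1 = 3, and hence tw(G) ≤ 3.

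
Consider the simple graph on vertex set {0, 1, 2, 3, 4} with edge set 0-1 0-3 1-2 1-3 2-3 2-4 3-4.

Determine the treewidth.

A width-2 tree decomposition is:
Bags: B1 = {0, 1, 3}  B2 = {1, 2, 3}  B3 = {2, 3, 4}
Tree: B1–B2, B2–B3
Every bag has size at most 3, so the width is 3 − 1 = 2 and tw(G) ≤ 2. For the lower bound, the 3 vertices {0, 1, 3} are pairwise adjacent, and any tree decomposition puts a clique entirely inside one bag — forcing width ≥ 2. The upper and lower bounds meet at 2, so that is the treewidth.

2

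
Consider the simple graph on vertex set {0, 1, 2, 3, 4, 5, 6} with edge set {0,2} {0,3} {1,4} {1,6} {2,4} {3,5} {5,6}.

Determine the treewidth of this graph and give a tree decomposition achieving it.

Each bag holds 3 vertices, so the decomposition has width 2, which upper-bounds the treewidth. For the lower bound, G contains the cycle 6–1–4–2–0–3–5–6, so G is not a forest; only forests have treewidth ≤ 1, hence tw(G) ≥ 2. Hence tw(G) = 2 exactly.

Treewidth 2.
Bags: B1 = {1, 4, 6}  B2 = {2, 4, 6}  B3 = {0, 2, 6}  B4 = {0, 3, 6}  B5 = {3, 5, 6}
Tree: B1–B2, B2–B3, B3–B4, B4–B5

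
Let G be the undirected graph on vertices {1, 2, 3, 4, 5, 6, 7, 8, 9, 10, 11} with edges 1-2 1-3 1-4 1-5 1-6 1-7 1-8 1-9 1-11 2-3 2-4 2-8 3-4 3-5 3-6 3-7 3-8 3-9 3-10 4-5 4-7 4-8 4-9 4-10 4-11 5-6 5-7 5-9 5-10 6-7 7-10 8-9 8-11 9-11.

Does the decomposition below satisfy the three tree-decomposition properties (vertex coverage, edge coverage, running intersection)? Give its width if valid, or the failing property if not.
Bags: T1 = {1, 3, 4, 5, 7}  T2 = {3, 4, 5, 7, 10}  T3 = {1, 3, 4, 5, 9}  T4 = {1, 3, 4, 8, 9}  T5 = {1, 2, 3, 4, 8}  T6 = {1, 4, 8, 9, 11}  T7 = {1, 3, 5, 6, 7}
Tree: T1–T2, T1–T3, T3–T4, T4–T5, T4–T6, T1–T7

Yes; width 4.

Checking the three conditions: (i) the bags cover all of {1, 2, 3, 4, 5, 6, 7, 8, 9, 10, 11}; (ii) for each edge, some bag contains both endpoints; (iii) the bags containing any fixed vertex form a subtree. All hold, so the decomposition is valid with width 5 − 1 = 4.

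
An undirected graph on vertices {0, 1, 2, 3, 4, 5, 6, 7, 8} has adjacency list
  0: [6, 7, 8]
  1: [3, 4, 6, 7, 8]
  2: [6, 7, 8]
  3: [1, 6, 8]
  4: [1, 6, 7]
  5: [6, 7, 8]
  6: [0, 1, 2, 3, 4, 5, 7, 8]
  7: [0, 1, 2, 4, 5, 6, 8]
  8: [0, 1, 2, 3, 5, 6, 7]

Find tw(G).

3

A width-3 tree decomposition is:
Bags: B1 = {1, 6, 7, 8}  B2 = {1, 3, 6, 8}  B3 = {0, 6, 7, 8}  B4 = {5, 6, 7, 8}  B5 = {1, 4, 6, 7}  B6 = {2, 6, 7, 8}
Tree: B1–B2, B1–B3, B1–B4, B1–B5, B3–B6
Each bag holds 4 vertices, so the decomposition has width 3, which upper-bounds the treewidth. For the lower bound, the 4 vertices {1, 3, 6, 8} are pairwise adjacent, and any tree decomposition puts a clique entirely inside one bag — forcing width ≥ 3. The upper and lower bounds meet at 3, so that is the treewidth.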